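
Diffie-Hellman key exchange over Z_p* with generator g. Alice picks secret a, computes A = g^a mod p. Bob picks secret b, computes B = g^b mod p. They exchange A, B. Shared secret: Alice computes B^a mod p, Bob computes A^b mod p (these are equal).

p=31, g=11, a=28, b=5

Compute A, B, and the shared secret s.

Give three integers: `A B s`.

Answer: 10 6 25

Derivation:
A = 11^28 mod 31  (bits of 28 = 11100)
  bit 0 = 1: r = r^2 * 11 mod 31 = 1^2 * 11 = 1*11 = 11
  bit 1 = 1: r = r^2 * 11 mod 31 = 11^2 * 11 = 28*11 = 29
  bit 2 = 1: r = r^2 * 11 mod 31 = 29^2 * 11 = 4*11 = 13
  bit 3 = 0: r = r^2 mod 31 = 13^2 = 14
  bit 4 = 0: r = r^2 mod 31 = 14^2 = 10
  -> A = 10
B = 11^5 mod 31  (bits of 5 = 101)
  bit 0 = 1: r = r^2 * 11 mod 31 = 1^2 * 11 = 1*11 = 11
  bit 1 = 0: r = r^2 mod 31 = 11^2 = 28
  bit 2 = 1: r = r^2 * 11 mod 31 = 28^2 * 11 = 9*11 = 6
  -> B = 6
s = B^a = 6^28 mod 31  (bits of 28 = 11100)
  bit 0 = 1: r = r^2 * 6 mod 31 = 1^2 * 6 = 1*6 = 6
  bit 1 = 1: r = r^2 * 6 mod 31 = 6^2 * 6 = 5*6 = 30
  bit 2 = 1: r = r^2 * 6 mod 31 = 30^2 * 6 = 1*6 = 6
  bit 3 = 0: r = r^2 mod 31 = 6^2 = 5
  bit 4 = 0: r = r^2 mod 31 = 5^2 = 25
  -> s = B^a = 25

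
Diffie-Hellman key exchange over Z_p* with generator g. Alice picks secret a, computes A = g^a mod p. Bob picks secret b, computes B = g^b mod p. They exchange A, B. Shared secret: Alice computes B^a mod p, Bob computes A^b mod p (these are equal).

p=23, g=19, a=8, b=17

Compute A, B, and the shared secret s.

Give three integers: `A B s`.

Answer: 9 21 3

Derivation:
A = 19^8 mod 23  (bits of 8 = 1000)
  bit 0 = 1: r = r^2 * 19 mod 23 = 1^2 * 19 = 1*19 = 19
  bit 1 = 0: r = r^2 mod 23 = 19^2 = 16
  bit 2 = 0: r = r^2 mod 23 = 16^2 = 3
  bit 3 = 0: r = r^2 mod 23 = 3^2 = 9
  -> A = 9
B = 19^17 mod 23  (bits of 17 = 10001)
  bit 0 = 1: r = r^2 * 19 mod 23 = 1^2 * 19 = 1*19 = 19
  bit 1 = 0: r = r^2 mod 23 = 19^2 = 16
  bit 2 = 0: r = r^2 mod 23 = 16^2 = 3
  bit 3 = 0: r = r^2 mod 23 = 3^2 = 9
  bit 4 = 1: r = r^2 * 19 mod 23 = 9^2 * 19 = 12*19 = 21
  -> B = 21
s = B^a = 21^8 mod 23  (bits of 8 = 1000)
  bit 0 = 1: r = r^2 * 21 mod 23 = 1^2 * 21 = 1*21 = 21
  bit 1 = 0: r = r^2 mod 23 = 21^2 = 4
  bit 2 = 0: r = r^2 mod 23 = 4^2 = 16
  bit 3 = 0: r = r^2 mod 23 = 16^2 = 3
  -> s = B^a = 3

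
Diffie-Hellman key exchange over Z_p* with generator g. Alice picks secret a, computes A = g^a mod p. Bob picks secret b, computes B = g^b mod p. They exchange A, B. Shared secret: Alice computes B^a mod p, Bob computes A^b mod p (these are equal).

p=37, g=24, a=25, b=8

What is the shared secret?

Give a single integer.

A = 24^25 mod 37  (bits of 25 = 11001)
  bit 0 = 1: r = r^2 * 24 mod 37 = 1^2 * 24 = 1*24 = 24
  bit 1 = 1: r = r^2 * 24 mod 37 = 24^2 * 24 = 21*24 = 23
  bit 2 = 0: r = r^2 mod 37 = 23^2 = 11
  bit 3 = 0: r = r^2 mod 37 = 11^2 = 10
  bit 4 = 1: r = r^2 * 24 mod 37 = 10^2 * 24 = 26*24 = 32
  -> A = 32
B = 24^8 mod 37  (bits of 8 = 1000)
  bit 0 = 1: r = r^2 * 24 mod 37 = 1^2 * 24 = 1*24 = 24
  bit 1 = 0: r = r^2 mod 37 = 24^2 = 21
  bit 2 = 0: r = r^2 mod 37 = 21^2 = 34
  bit 3 = 0: r = r^2 mod 37 = 34^2 = 9
  -> B = 9
s = B^a = 9^25 mod 37  (bits of 25 = 11001)
  bit 0 = 1: r = r^2 * 9 mod 37 = 1^2 * 9 = 1*9 = 9
  bit 1 = 1: r = r^2 * 9 mod 37 = 9^2 * 9 = 7*9 = 26
  bit 2 = 0: r = r^2 mod 37 = 26^2 = 10
  bit 3 = 0: r = r^2 mod 37 = 10^2 = 26
  bit 4 = 1: r = r^2 * 9 mod 37 = 26^2 * 9 = 10*9 = 16
  -> s = B^a = 16

Answer: 16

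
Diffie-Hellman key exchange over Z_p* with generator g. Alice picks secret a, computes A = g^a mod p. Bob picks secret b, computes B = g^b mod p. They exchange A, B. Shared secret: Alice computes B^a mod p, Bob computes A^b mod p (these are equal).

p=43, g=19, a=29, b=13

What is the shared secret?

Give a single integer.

A = 19^29 mod 43  (bits of 29 = 11101)
  bit 0 = 1: r = r^2 * 19 mod 43 = 1^2 * 19 = 1*19 = 19
  bit 1 = 1: r = r^2 * 19 mod 43 = 19^2 * 19 = 17*19 = 22
  bit 2 = 1: r = r^2 * 19 mod 43 = 22^2 * 19 = 11*19 = 37
  bit 3 = 0: r = r^2 mod 43 = 37^2 = 36
  bit 4 = 1: r = r^2 * 19 mod 43 = 36^2 * 19 = 6*19 = 28
  -> A = 28
B = 19^13 mod 43  (bits of 13 = 1101)
  bit 0 = 1: r = r^2 * 19 mod 43 = 1^2 * 19 = 1*19 = 19
  bit 1 = 1: r = r^2 * 19 mod 43 = 19^2 * 19 = 17*19 = 22
  bit 2 = 0: r = r^2 mod 43 = 22^2 = 11
  bit 3 = 1: r = r^2 * 19 mod 43 = 11^2 * 19 = 35*19 = 20
  -> B = 20
s = B^a = 20^29 mod 43  (bits of 29 = 11101)
  bit 0 = 1: r = r^2 * 20 mod 43 = 1^2 * 20 = 1*20 = 20
  bit 1 = 1: r = r^2 * 20 mod 43 = 20^2 * 20 = 13*20 = 2
  bit 2 = 1: r = r^2 * 20 mod 43 = 2^2 * 20 = 4*20 = 37
  bit 3 = 0: r = r^2 mod 43 = 37^2 = 36
  bit 4 = 1: r = r^2 * 20 mod 43 = 36^2 * 20 = 6*20 = 34
  -> s = B^a = 34

Answer: 34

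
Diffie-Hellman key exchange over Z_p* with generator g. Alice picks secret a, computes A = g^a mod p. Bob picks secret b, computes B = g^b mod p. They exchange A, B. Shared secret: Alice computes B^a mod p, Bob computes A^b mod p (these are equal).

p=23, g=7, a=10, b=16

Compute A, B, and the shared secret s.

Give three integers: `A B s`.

A = 7^10 mod 23  (bits of 10 = 1010)
  bit 0 = 1: r = r^2 * 7 mod 23 = 1^2 * 7 = 1*7 = 7
  bit 1 = 0: r = r^2 mod 23 = 7^2 = 3
  bit 2 = 1: r = r^2 * 7 mod 23 = 3^2 * 7 = 9*7 = 17
  bit 3 = 0: r = r^2 mod 23 = 17^2 = 13
  -> A = 13
B = 7^16 mod 23  (bits of 16 = 10000)
  bit 0 = 1: r = r^2 * 7 mod 23 = 1^2 * 7 = 1*7 = 7
  bit 1 = 0: r = r^2 mod 23 = 7^2 = 3
  bit 2 = 0: r = r^2 mod 23 = 3^2 = 9
  bit 3 = 0: r = r^2 mod 23 = 9^2 = 12
  bit 4 = 0: r = r^2 mod 23 = 12^2 = 6
  -> B = 6
s = B^a = 6^10 mod 23  (bits of 10 = 1010)
  bit 0 = 1: r = r^2 * 6 mod 23 = 1^2 * 6 = 1*6 = 6
  bit 1 = 0: r = r^2 mod 23 = 6^2 = 13
  bit 2 = 1: r = r^2 * 6 mod 23 = 13^2 * 6 = 8*6 = 2
  bit 3 = 0: r = r^2 mod 23 = 2^2 = 4
  -> s = B^a = 4

Answer: 13 6 4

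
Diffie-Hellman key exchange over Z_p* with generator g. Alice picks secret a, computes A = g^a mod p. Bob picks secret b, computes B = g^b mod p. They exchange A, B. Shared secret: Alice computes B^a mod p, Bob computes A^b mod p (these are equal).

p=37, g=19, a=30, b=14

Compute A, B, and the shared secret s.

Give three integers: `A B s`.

Answer: 27 21 26

Derivation:
A = 19^30 mod 37  (bits of 30 = 11110)
  bit 0 = 1: r = r^2 * 19 mod 37 = 1^2 * 19 = 1*19 = 19
  bit 1 = 1: r = r^2 * 19 mod 37 = 19^2 * 19 = 28*19 = 14
  bit 2 = 1: r = r^2 * 19 mod 37 = 14^2 * 19 = 11*19 = 24
  bit 3 = 1: r = r^2 * 19 mod 37 = 24^2 * 19 = 21*19 = 29
  bit 4 = 0: r = r^2 mod 37 = 29^2 = 27
  -> A = 27
B = 19^14 mod 37  (bits of 14 = 1110)
  bit 0 = 1: r = r^2 * 19 mod 37 = 1^2 * 19 = 1*19 = 19
  bit 1 = 1: r = r^2 * 19 mod 37 = 19^2 * 19 = 28*19 = 14
  bit 2 = 1: r = r^2 * 19 mod 37 = 14^2 * 19 = 11*19 = 24
  bit 3 = 0: r = r^2 mod 37 = 24^2 = 21
  -> B = 21
s = B^a = 21^30 mod 37  (bits of 30 = 11110)
  bit 0 = 1: r = r^2 * 21 mod 37 = 1^2 * 21 = 1*21 = 21
  bit 1 = 1: r = r^2 * 21 mod 37 = 21^2 * 21 = 34*21 = 11
  bit 2 = 1: r = r^2 * 21 mod 37 = 11^2 * 21 = 10*21 = 25
  bit 3 = 1: r = r^2 * 21 mod 37 = 25^2 * 21 = 33*21 = 27
  bit 4 = 0: r = r^2 mod 37 = 27^2 = 26
  -> s = B^a = 26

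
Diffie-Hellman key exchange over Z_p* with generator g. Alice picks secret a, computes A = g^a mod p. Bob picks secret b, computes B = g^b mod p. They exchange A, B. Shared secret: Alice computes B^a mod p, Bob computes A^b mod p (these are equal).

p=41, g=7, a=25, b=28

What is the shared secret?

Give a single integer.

Answer: 40

Derivation:
A = 7^25 mod 41  (bits of 25 = 11001)
  bit 0 = 1: r = r^2 * 7 mod 41 = 1^2 * 7 = 1*7 = 7
  bit 1 = 1: r = r^2 * 7 mod 41 = 7^2 * 7 = 8*7 = 15
  bit 2 = 0: r = r^2 mod 41 = 15^2 = 20
  bit 3 = 0: r = r^2 mod 41 = 20^2 = 31
  bit 4 = 1: r = r^2 * 7 mod 41 = 31^2 * 7 = 18*7 = 3
  -> A = 3
B = 7^28 mod 41  (bits of 28 = 11100)
  bit 0 = 1: r = r^2 * 7 mod 41 = 1^2 * 7 = 1*7 = 7
  bit 1 = 1: r = r^2 * 7 mod 41 = 7^2 * 7 = 8*7 = 15
  bit 2 = 1: r = r^2 * 7 mod 41 = 15^2 * 7 = 20*7 = 17
  bit 3 = 0: r = r^2 mod 41 = 17^2 = 2
  bit 4 = 0: r = r^2 mod 41 = 2^2 = 4
  -> B = 4
s = B^a = 4^25 mod 41  (bits of 25 = 11001)
  bit 0 = 1: r = r^2 * 4 mod 41 = 1^2 * 4 = 1*4 = 4
  bit 1 = 1: r = r^2 * 4 mod 41 = 4^2 * 4 = 16*4 = 23
  bit 2 = 0: r = r^2 mod 41 = 23^2 = 37
  bit 3 = 0: r = r^2 mod 41 = 37^2 = 16
  bit 4 = 1: r = r^2 * 4 mod 41 = 16^2 * 4 = 10*4 = 40
  -> s = B^a = 40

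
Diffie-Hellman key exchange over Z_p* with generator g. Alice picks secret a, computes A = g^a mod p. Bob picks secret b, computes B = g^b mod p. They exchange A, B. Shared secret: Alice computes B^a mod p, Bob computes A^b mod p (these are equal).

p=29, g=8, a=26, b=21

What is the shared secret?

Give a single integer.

A = 8^26 mod 29  (bits of 26 = 11010)
  bit 0 = 1: r = r^2 * 8 mod 29 = 1^2 * 8 = 1*8 = 8
  bit 1 = 1: r = r^2 * 8 mod 29 = 8^2 * 8 = 6*8 = 19
  bit 2 = 0: r = r^2 mod 29 = 19^2 = 13
  bit 3 = 1: r = r^2 * 8 mod 29 = 13^2 * 8 = 24*8 = 18
  bit 4 = 0: r = r^2 mod 29 = 18^2 = 5
  -> A = 5
B = 8^21 mod 29  (bits of 21 = 10101)
  bit 0 = 1: r = r^2 * 8 mod 29 = 1^2 * 8 = 1*8 = 8
  bit 1 = 0: r = r^2 mod 29 = 8^2 = 6
  bit 2 = 1: r = r^2 * 8 mod 29 = 6^2 * 8 = 7*8 = 27
  bit 3 = 0: r = r^2 mod 29 = 27^2 = 4
  bit 4 = 1: r = r^2 * 8 mod 29 = 4^2 * 8 = 16*8 = 12
  -> B = 12
s = B^a = 12^26 mod 29  (bits of 26 = 11010)
  bit 0 = 1: r = r^2 * 12 mod 29 = 1^2 * 12 = 1*12 = 12
  bit 1 = 1: r = r^2 * 12 mod 29 = 12^2 * 12 = 28*12 = 17
  bit 2 = 0: r = r^2 mod 29 = 17^2 = 28
  bit 3 = 1: r = r^2 * 12 mod 29 = 28^2 * 12 = 1*12 = 12
  bit 4 = 0: r = r^2 mod 29 = 12^2 = 28
  -> s = B^a = 28

Answer: 28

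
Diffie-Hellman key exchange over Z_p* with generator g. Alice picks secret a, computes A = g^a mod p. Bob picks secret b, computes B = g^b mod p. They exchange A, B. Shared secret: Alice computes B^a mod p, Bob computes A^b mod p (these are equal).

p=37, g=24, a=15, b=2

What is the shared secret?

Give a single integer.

A = 24^15 mod 37  (bits of 15 = 1111)
  bit 0 = 1: r = r^2 * 24 mod 37 = 1^2 * 24 = 1*24 = 24
  bit 1 = 1: r = r^2 * 24 mod 37 = 24^2 * 24 = 21*24 = 23
  bit 2 = 1: r = r^2 * 24 mod 37 = 23^2 * 24 = 11*24 = 5
  bit 3 = 1: r = r^2 * 24 mod 37 = 5^2 * 24 = 25*24 = 8
  -> A = 8
B = 24^2 mod 37  (bits of 2 = 10)
  bit 0 = 1: r = r^2 * 24 mod 37 = 1^2 * 24 = 1*24 = 24
  bit 1 = 0: r = r^2 mod 37 = 24^2 = 21
  -> B = 21
s = B^a = 21^15 mod 37  (bits of 15 = 1111)
  bit 0 = 1: r = r^2 * 21 mod 37 = 1^2 * 21 = 1*21 = 21
  bit 1 = 1: r = r^2 * 21 mod 37 = 21^2 * 21 = 34*21 = 11
  bit 2 = 1: r = r^2 * 21 mod 37 = 11^2 * 21 = 10*21 = 25
  bit 3 = 1: r = r^2 * 21 mod 37 = 25^2 * 21 = 33*21 = 27
  -> s = B^a = 27

Answer: 27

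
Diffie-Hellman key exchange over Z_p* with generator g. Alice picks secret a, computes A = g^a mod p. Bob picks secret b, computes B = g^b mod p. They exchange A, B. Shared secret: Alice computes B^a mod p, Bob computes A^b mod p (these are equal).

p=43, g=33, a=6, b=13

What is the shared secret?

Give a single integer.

A = 33^6 mod 43  (bits of 6 = 110)
  bit 0 = 1: r = r^2 * 33 mod 43 = 1^2 * 33 = 1*33 = 33
  bit 1 = 1: r = r^2 * 33 mod 43 = 33^2 * 33 = 14*33 = 32
  bit 2 = 0: r = r^2 mod 43 = 32^2 = 35
  -> A = 35
B = 33^13 mod 43  (bits of 13 = 1101)
  bit 0 = 1: r = r^2 * 33 mod 43 = 1^2 * 33 = 1*33 = 33
  bit 1 = 1: r = r^2 * 33 mod 43 = 33^2 * 33 = 14*33 = 32
  bit 2 = 0: r = r^2 mod 43 = 32^2 = 35
  bit 3 = 1: r = r^2 * 33 mod 43 = 35^2 * 33 = 21*33 = 5
  -> B = 5
s = B^a = 5^6 mod 43  (bits of 6 = 110)
  bit 0 = 1: r = r^2 * 5 mod 43 = 1^2 * 5 = 1*5 = 5
  bit 1 = 1: r = r^2 * 5 mod 43 = 5^2 * 5 = 25*5 = 39
  bit 2 = 0: r = r^2 mod 43 = 39^2 = 16
  -> s = B^a = 16

Answer: 16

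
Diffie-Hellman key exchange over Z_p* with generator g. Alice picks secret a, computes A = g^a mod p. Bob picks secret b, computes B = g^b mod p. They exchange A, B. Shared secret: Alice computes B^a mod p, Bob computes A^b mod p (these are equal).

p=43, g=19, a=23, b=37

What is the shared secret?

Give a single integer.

Answer: 29

Derivation:
A = 19^23 mod 43  (bits of 23 = 10111)
  bit 0 = 1: r = r^2 * 19 mod 43 = 1^2 * 19 = 1*19 = 19
  bit 1 = 0: r = r^2 mod 43 = 19^2 = 17
  bit 2 = 1: r = r^2 * 19 mod 43 = 17^2 * 19 = 31*19 = 30
  bit 3 = 1: r = r^2 * 19 mod 43 = 30^2 * 19 = 40*19 = 29
  bit 4 = 1: r = r^2 * 19 mod 43 = 29^2 * 19 = 24*19 = 26
  -> A = 26
B = 19^37 mod 43  (bits of 37 = 100101)
  bit 0 = 1: r = r^2 * 19 mod 43 = 1^2 * 19 = 1*19 = 19
  bit 1 = 0: r = r^2 mod 43 = 19^2 = 17
  bit 2 = 0: r = r^2 mod 43 = 17^2 = 31
  bit 3 = 1: r = r^2 * 19 mod 43 = 31^2 * 19 = 15*19 = 27
  bit 4 = 0: r = r^2 mod 43 = 27^2 = 41
  bit 5 = 1: r = r^2 * 19 mod 43 = 41^2 * 19 = 4*19 = 33
  -> B = 33
s = B^a = 33^23 mod 43  (bits of 23 = 10111)
  bit 0 = 1: r = r^2 * 33 mod 43 = 1^2 * 33 = 1*33 = 33
  bit 1 = 0: r = r^2 mod 43 = 33^2 = 14
  bit 2 = 1: r = r^2 * 33 mod 43 = 14^2 * 33 = 24*33 = 18
  bit 3 = 1: r = r^2 * 33 mod 43 = 18^2 * 33 = 23*33 = 28
  bit 4 = 1: r = r^2 * 33 mod 43 = 28^2 * 33 = 10*33 = 29
  -> s = B^a = 29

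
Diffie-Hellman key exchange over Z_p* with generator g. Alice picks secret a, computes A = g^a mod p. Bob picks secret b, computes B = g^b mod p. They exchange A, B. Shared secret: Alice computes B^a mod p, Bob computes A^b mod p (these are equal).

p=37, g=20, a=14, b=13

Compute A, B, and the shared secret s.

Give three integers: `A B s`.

Answer: 3 2 30

Derivation:
A = 20^14 mod 37  (bits of 14 = 1110)
  bit 0 = 1: r = r^2 * 20 mod 37 = 1^2 * 20 = 1*20 = 20
  bit 1 = 1: r = r^2 * 20 mod 37 = 20^2 * 20 = 30*20 = 8
  bit 2 = 1: r = r^2 * 20 mod 37 = 8^2 * 20 = 27*20 = 22
  bit 3 = 0: r = r^2 mod 37 = 22^2 = 3
  -> A = 3
B = 20^13 mod 37  (bits of 13 = 1101)
  bit 0 = 1: r = r^2 * 20 mod 37 = 1^2 * 20 = 1*20 = 20
  bit 1 = 1: r = r^2 * 20 mod 37 = 20^2 * 20 = 30*20 = 8
  bit 2 = 0: r = r^2 mod 37 = 8^2 = 27
  bit 3 = 1: r = r^2 * 20 mod 37 = 27^2 * 20 = 26*20 = 2
  -> B = 2
s = B^a = 2^14 mod 37  (bits of 14 = 1110)
  bit 0 = 1: r = r^2 * 2 mod 37 = 1^2 * 2 = 1*2 = 2
  bit 1 = 1: r = r^2 * 2 mod 37 = 2^2 * 2 = 4*2 = 8
  bit 2 = 1: r = r^2 * 2 mod 37 = 8^2 * 2 = 27*2 = 17
  bit 3 = 0: r = r^2 mod 37 = 17^2 = 30
  -> s = B^a = 30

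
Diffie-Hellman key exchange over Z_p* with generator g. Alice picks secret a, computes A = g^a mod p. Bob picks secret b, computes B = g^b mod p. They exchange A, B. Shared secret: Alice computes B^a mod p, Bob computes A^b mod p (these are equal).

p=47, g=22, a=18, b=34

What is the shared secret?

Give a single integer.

A = 22^18 mod 47  (bits of 18 = 10010)
  bit 0 = 1: r = r^2 * 22 mod 47 = 1^2 * 22 = 1*22 = 22
  bit 1 = 0: r = r^2 mod 47 = 22^2 = 14
  bit 2 = 0: r = r^2 mod 47 = 14^2 = 8
  bit 3 = 1: r = r^2 * 22 mod 47 = 8^2 * 22 = 17*22 = 45
  bit 4 = 0: r = r^2 mod 47 = 45^2 = 4
  -> A = 4
B = 22^34 mod 47  (bits of 34 = 100010)
  bit 0 = 1: r = r^2 * 22 mod 47 = 1^2 * 22 = 1*22 = 22
  bit 1 = 0: r = r^2 mod 47 = 22^2 = 14
  bit 2 = 0: r = r^2 mod 47 = 14^2 = 8
  bit 3 = 0: r = r^2 mod 47 = 8^2 = 17
  bit 4 = 1: r = r^2 * 22 mod 47 = 17^2 * 22 = 7*22 = 13
  bit 5 = 0: r = r^2 mod 47 = 13^2 = 28
  -> B = 28
s = B^a = 28^18 mod 47  (bits of 18 = 10010)
  bit 0 = 1: r = r^2 * 28 mod 47 = 1^2 * 28 = 1*28 = 28
  bit 1 = 0: r = r^2 mod 47 = 28^2 = 32
  bit 2 = 0: r = r^2 mod 47 = 32^2 = 37
  bit 3 = 1: r = r^2 * 28 mod 47 = 37^2 * 28 = 6*28 = 27
  bit 4 = 0: r = r^2 mod 47 = 27^2 = 24
  -> s = B^a = 24

Answer: 24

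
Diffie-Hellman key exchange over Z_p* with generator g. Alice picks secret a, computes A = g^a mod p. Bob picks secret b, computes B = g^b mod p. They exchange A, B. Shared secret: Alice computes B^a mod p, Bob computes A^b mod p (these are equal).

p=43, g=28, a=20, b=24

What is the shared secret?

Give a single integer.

A = 28^20 mod 43  (bits of 20 = 10100)
  bit 0 = 1: r = r^2 * 28 mod 43 = 1^2 * 28 = 1*28 = 28
  bit 1 = 0: r = r^2 mod 43 = 28^2 = 10
  bit 2 = 1: r = r^2 * 28 mod 43 = 10^2 * 28 = 14*28 = 5
  bit 3 = 0: r = r^2 mod 43 = 5^2 = 25
  bit 4 = 0: r = r^2 mod 43 = 25^2 = 23
  -> A = 23
B = 28^24 mod 43  (bits of 24 = 11000)
  bit 0 = 1: r = r^2 * 28 mod 43 = 1^2 * 28 = 1*28 = 28
  bit 1 = 1: r = r^2 * 28 mod 43 = 28^2 * 28 = 10*28 = 22
  bit 2 = 0: r = r^2 mod 43 = 22^2 = 11
  bit 3 = 0: r = r^2 mod 43 = 11^2 = 35
  bit 4 = 0: r = r^2 mod 43 = 35^2 = 21
  -> B = 21
s = B^a = 21^20 mod 43  (bits of 20 = 10100)
  bit 0 = 1: r = r^2 * 21 mod 43 = 1^2 * 21 = 1*21 = 21
  bit 1 = 0: r = r^2 mod 43 = 21^2 = 11
  bit 2 = 1: r = r^2 * 21 mod 43 = 11^2 * 21 = 35*21 = 4
  bit 3 = 0: r = r^2 mod 43 = 4^2 = 16
  bit 4 = 0: r = r^2 mod 43 = 16^2 = 41
  -> s = B^a = 41

Answer: 41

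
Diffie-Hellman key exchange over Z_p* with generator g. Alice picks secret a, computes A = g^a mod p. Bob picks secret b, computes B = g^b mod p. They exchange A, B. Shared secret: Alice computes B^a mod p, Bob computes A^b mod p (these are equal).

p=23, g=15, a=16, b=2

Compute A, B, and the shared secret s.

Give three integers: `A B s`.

Answer: 16 18 3

Derivation:
A = 15^16 mod 23  (bits of 16 = 10000)
  bit 0 = 1: r = r^2 * 15 mod 23 = 1^2 * 15 = 1*15 = 15
  bit 1 = 0: r = r^2 mod 23 = 15^2 = 18
  bit 2 = 0: r = r^2 mod 23 = 18^2 = 2
  bit 3 = 0: r = r^2 mod 23 = 2^2 = 4
  bit 4 = 0: r = r^2 mod 23 = 4^2 = 16
  -> A = 16
B = 15^2 mod 23  (bits of 2 = 10)
  bit 0 = 1: r = r^2 * 15 mod 23 = 1^2 * 15 = 1*15 = 15
  bit 1 = 0: r = r^2 mod 23 = 15^2 = 18
  -> B = 18
s = B^a = 18^16 mod 23  (bits of 16 = 10000)
  bit 0 = 1: r = r^2 * 18 mod 23 = 1^2 * 18 = 1*18 = 18
  bit 1 = 0: r = r^2 mod 23 = 18^2 = 2
  bit 2 = 0: r = r^2 mod 23 = 2^2 = 4
  bit 3 = 0: r = r^2 mod 23 = 4^2 = 16
  bit 4 = 0: r = r^2 mod 23 = 16^2 = 3
  -> s = B^a = 3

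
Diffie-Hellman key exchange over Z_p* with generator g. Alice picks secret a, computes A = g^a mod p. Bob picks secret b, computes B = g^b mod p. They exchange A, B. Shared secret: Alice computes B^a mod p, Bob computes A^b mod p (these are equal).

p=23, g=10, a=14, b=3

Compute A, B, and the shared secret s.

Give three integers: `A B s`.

A = 10^14 mod 23  (bits of 14 = 1110)
  bit 0 = 1: r = r^2 * 10 mod 23 = 1^2 * 10 = 1*10 = 10
  bit 1 = 1: r = r^2 * 10 mod 23 = 10^2 * 10 = 8*10 = 11
  bit 2 = 1: r = r^2 * 10 mod 23 = 11^2 * 10 = 6*10 = 14
  bit 3 = 0: r = r^2 mod 23 = 14^2 = 12
  -> A = 12
B = 10^3 mod 23  (bits of 3 = 11)
  bit 0 = 1: r = r^2 * 10 mod 23 = 1^2 * 10 = 1*10 = 10
  bit 1 = 1: r = r^2 * 10 mod 23 = 10^2 * 10 = 8*10 = 11
  -> B = 11
s = B^a = 11^14 mod 23  (bits of 14 = 1110)
  bit 0 = 1: r = r^2 * 11 mod 23 = 1^2 * 11 = 1*11 = 11
  bit 1 = 1: r = r^2 * 11 mod 23 = 11^2 * 11 = 6*11 = 20
  bit 2 = 1: r = r^2 * 11 mod 23 = 20^2 * 11 = 9*11 = 7
  bit 3 = 0: r = r^2 mod 23 = 7^2 = 3
  -> s = B^a = 3

Answer: 12 11 3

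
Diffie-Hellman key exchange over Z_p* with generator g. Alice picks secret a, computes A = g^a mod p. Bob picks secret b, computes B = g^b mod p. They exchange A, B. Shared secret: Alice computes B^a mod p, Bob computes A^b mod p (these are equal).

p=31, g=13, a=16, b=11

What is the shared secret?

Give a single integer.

A = 13^16 mod 31  (bits of 16 = 10000)
  bit 0 = 1: r = r^2 * 13 mod 31 = 1^2 * 13 = 1*13 = 13
  bit 1 = 0: r = r^2 mod 31 = 13^2 = 14
  bit 2 = 0: r = r^2 mod 31 = 14^2 = 10
  bit 3 = 0: r = r^2 mod 31 = 10^2 = 7
  bit 4 = 0: r = r^2 mod 31 = 7^2 = 18
  -> A = 18
B = 13^11 mod 31  (bits of 11 = 1011)
  bit 0 = 1: r = r^2 * 13 mod 31 = 1^2 * 13 = 1*13 = 13
  bit 1 = 0: r = r^2 mod 31 = 13^2 = 14
  bit 2 = 1: r = r^2 * 13 mod 31 = 14^2 * 13 = 10*13 = 6
  bit 3 = 1: r = r^2 * 13 mod 31 = 6^2 * 13 = 5*13 = 3
  -> B = 3
s = B^a = 3^16 mod 31  (bits of 16 = 10000)
  bit 0 = 1: r = r^2 * 3 mod 31 = 1^2 * 3 = 1*3 = 3
  bit 1 = 0: r = r^2 mod 31 = 3^2 = 9
  bit 2 = 0: r = r^2 mod 31 = 9^2 = 19
  bit 3 = 0: r = r^2 mod 31 = 19^2 = 20
  bit 4 = 0: r = r^2 mod 31 = 20^2 = 28
  -> s = B^a = 28

Answer: 28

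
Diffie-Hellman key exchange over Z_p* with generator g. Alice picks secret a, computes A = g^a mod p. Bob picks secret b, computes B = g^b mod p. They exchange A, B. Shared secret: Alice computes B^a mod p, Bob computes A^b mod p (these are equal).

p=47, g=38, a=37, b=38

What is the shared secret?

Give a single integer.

A = 38^37 mod 47  (bits of 37 = 100101)
  bit 0 = 1: r = r^2 * 38 mod 47 = 1^2 * 38 = 1*38 = 38
  bit 1 = 0: r = r^2 mod 47 = 38^2 = 34
  bit 2 = 0: r = r^2 mod 47 = 34^2 = 28
  bit 3 = 1: r = r^2 * 38 mod 47 = 28^2 * 38 = 32*38 = 41
  bit 4 = 0: r = r^2 mod 47 = 41^2 = 36
  bit 5 = 1: r = r^2 * 38 mod 47 = 36^2 * 38 = 27*38 = 39
  -> A = 39
B = 38^38 mod 47  (bits of 38 = 100110)
  bit 0 = 1: r = r^2 * 38 mod 47 = 1^2 * 38 = 1*38 = 38
  bit 1 = 0: r = r^2 mod 47 = 38^2 = 34
  bit 2 = 0: r = r^2 mod 47 = 34^2 = 28
  bit 3 = 1: r = r^2 * 38 mod 47 = 28^2 * 38 = 32*38 = 41
  bit 4 = 1: r = r^2 * 38 mod 47 = 41^2 * 38 = 36*38 = 5
  bit 5 = 0: r = r^2 mod 47 = 5^2 = 25
  -> B = 25
s = B^a = 25^37 mod 47  (bits of 37 = 100101)
  bit 0 = 1: r = r^2 * 25 mod 47 = 1^2 * 25 = 1*25 = 25
  bit 1 = 0: r = r^2 mod 47 = 25^2 = 14
  bit 2 = 0: r = r^2 mod 47 = 14^2 = 8
  bit 3 = 1: r = r^2 * 25 mod 47 = 8^2 * 25 = 17*25 = 2
  bit 4 = 0: r = r^2 mod 47 = 2^2 = 4
  bit 5 = 1: r = r^2 * 25 mod 47 = 4^2 * 25 = 16*25 = 24
  -> s = B^a = 24

Answer: 24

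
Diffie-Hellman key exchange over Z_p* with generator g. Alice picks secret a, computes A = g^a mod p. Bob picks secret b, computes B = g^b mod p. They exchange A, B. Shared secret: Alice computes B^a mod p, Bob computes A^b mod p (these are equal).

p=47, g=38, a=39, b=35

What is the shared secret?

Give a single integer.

Answer: 15

Derivation:
A = 38^39 mod 47  (bits of 39 = 100111)
  bit 0 = 1: r = r^2 * 38 mod 47 = 1^2 * 38 = 1*38 = 38
  bit 1 = 0: r = r^2 mod 47 = 38^2 = 34
  bit 2 = 0: r = r^2 mod 47 = 34^2 = 28
  bit 3 = 1: r = r^2 * 38 mod 47 = 28^2 * 38 = 32*38 = 41
  bit 4 = 1: r = r^2 * 38 mod 47 = 41^2 * 38 = 36*38 = 5
  bit 5 = 1: r = r^2 * 38 mod 47 = 5^2 * 38 = 25*38 = 10
  -> A = 10
B = 38^35 mod 47  (bits of 35 = 100011)
  bit 0 = 1: r = r^2 * 38 mod 47 = 1^2 * 38 = 1*38 = 38
  bit 1 = 0: r = r^2 mod 47 = 38^2 = 34
  bit 2 = 0: r = r^2 mod 47 = 34^2 = 28
  bit 3 = 0: r = r^2 mod 47 = 28^2 = 32
  bit 4 = 1: r = r^2 * 38 mod 47 = 32^2 * 38 = 37*38 = 43
  bit 5 = 1: r = r^2 * 38 mod 47 = 43^2 * 38 = 16*38 = 44
  -> B = 44
s = B^a = 44^39 mod 47  (bits of 39 = 100111)
  bit 0 = 1: r = r^2 * 44 mod 47 = 1^2 * 44 = 1*44 = 44
  bit 1 = 0: r = r^2 mod 47 = 44^2 = 9
  bit 2 = 0: r = r^2 mod 47 = 9^2 = 34
  bit 3 = 1: r = r^2 * 44 mod 47 = 34^2 * 44 = 28*44 = 10
  bit 4 = 1: r = r^2 * 44 mod 47 = 10^2 * 44 = 6*44 = 29
  bit 5 = 1: r = r^2 * 44 mod 47 = 29^2 * 44 = 42*44 = 15
  -> s = B^a = 15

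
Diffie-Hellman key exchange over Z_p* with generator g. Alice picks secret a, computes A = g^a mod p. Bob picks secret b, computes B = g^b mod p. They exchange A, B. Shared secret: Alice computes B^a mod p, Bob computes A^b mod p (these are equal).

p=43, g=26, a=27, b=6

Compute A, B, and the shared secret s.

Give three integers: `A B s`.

Answer: 8 35 16

Derivation:
A = 26^27 mod 43  (bits of 27 = 11011)
  bit 0 = 1: r = r^2 * 26 mod 43 = 1^2 * 26 = 1*26 = 26
  bit 1 = 1: r = r^2 * 26 mod 43 = 26^2 * 26 = 31*26 = 32
  bit 2 = 0: r = r^2 mod 43 = 32^2 = 35
  bit 3 = 1: r = r^2 * 26 mod 43 = 35^2 * 26 = 21*26 = 30
  bit 4 = 1: r = r^2 * 26 mod 43 = 30^2 * 26 = 40*26 = 8
  -> A = 8
B = 26^6 mod 43  (bits of 6 = 110)
  bit 0 = 1: r = r^2 * 26 mod 43 = 1^2 * 26 = 1*26 = 26
  bit 1 = 1: r = r^2 * 26 mod 43 = 26^2 * 26 = 31*26 = 32
  bit 2 = 0: r = r^2 mod 43 = 32^2 = 35
  -> B = 35
s = B^a = 35^27 mod 43  (bits of 27 = 11011)
  bit 0 = 1: r = r^2 * 35 mod 43 = 1^2 * 35 = 1*35 = 35
  bit 1 = 1: r = r^2 * 35 mod 43 = 35^2 * 35 = 21*35 = 4
  bit 2 = 0: r = r^2 mod 43 = 4^2 = 16
  bit 3 = 1: r = r^2 * 35 mod 43 = 16^2 * 35 = 41*35 = 16
  bit 4 = 1: r = r^2 * 35 mod 43 = 16^2 * 35 = 41*35 = 16
  -> s = B^a = 16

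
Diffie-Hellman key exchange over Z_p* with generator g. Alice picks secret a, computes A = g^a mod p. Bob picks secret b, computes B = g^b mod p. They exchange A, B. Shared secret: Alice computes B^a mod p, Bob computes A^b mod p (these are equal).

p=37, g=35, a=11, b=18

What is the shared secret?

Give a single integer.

Answer: 36

Derivation:
A = 35^11 mod 37  (bits of 11 = 1011)
  bit 0 = 1: r = r^2 * 35 mod 37 = 1^2 * 35 = 1*35 = 35
  bit 1 = 0: r = r^2 mod 37 = 35^2 = 4
  bit 2 = 1: r = r^2 * 35 mod 37 = 4^2 * 35 = 16*35 = 5
  bit 3 = 1: r = r^2 * 35 mod 37 = 5^2 * 35 = 25*35 = 24
  -> A = 24
B = 35^18 mod 37  (bits of 18 = 10010)
  bit 0 = 1: r = r^2 * 35 mod 37 = 1^2 * 35 = 1*35 = 35
  bit 1 = 0: r = r^2 mod 37 = 35^2 = 4
  bit 2 = 0: r = r^2 mod 37 = 4^2 = 16
  bit 3 = 1: r = r^2 * 35 mod 37 = 16^2 * 35 = 34*35 = 6
  bit 4 = 0: r = r^2 mod 37 = 6^2 = 36
  -> B = 36
s = B^a = 36^11 mod 37  (bits of 11 = 1011)
  bit 0 = 1: r = r^2 * 36 mod 37 = 1^2 * 36 = 1*36 = 36
  bit 1 = 0: r = r^2 mod 37 = 36^2 = 1
  bit 2 = 1: r = r^2 * 36 mod 37 = 1^2 * 36 = 1*36 = 36
  bit 3 = 1: r = r^2 * 36 mod 37 = 36^2 * 36 = 1*36 = 36
  -> s = B^a = 36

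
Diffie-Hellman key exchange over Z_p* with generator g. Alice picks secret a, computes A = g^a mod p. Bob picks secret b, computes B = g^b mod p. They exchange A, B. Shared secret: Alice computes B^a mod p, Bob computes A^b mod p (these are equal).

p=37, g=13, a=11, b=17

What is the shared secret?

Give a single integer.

A = 13^11 mod 37  (bits of 11 = 1011)
  bit 0 = 1: r = r^2 * 13 mod 37 = 1^2 * 13 = 1*13 = 13
  bit 1 = 0: r = r^2 mod 37 = 13^2 = 21
  bit 2 = 1: r = r^2 * 13 mod 37 = 21^2 * 13 = 34*13 = 35
  bit 3 = 1: r = r^2 * 13 mod 37 = 35^2 * 13 = 4*13 = 15
  -> A = 15
B = 13^17 mod 37  (bits of 17 = 10001)
  bit 0 = 1: r = r^2 * 13 mod 37 = 1^2 * 13 = 1*13 = 13
  bit 1 = 0: r = r^2 mod 37 = 13^2 = 21
  bit 2 = 0: r = r^2 mod 37 = 21^2 = 34
  bit 3 = 0: r = r^2 mod 37 = 34^2 = 9
  bit 4 = 1: r = r^2 * 13 mod 37 = 9^2 * 13 = 7*13 = 17
  -> B = 17
s = B^a = 17^11 mod 37  (bits of 11 = 1011)
  bit 0 = 1: r = r^2 * 17 mod 37 = 1^2 * 17 = 1*17 = 17
  bit 1 = 0: r = r^2 mod 37 = 17^2 = 30
  bit 2 = 1: r = r^2 * 17 mod 37 = 30^2 * 17 = 12*17 = 19
  bit 3 = 1: r = r^2 * 17 mod 37 = 19^2 * 17 = 28*17 = 32
  -> s = B^a = 32

Answer: 32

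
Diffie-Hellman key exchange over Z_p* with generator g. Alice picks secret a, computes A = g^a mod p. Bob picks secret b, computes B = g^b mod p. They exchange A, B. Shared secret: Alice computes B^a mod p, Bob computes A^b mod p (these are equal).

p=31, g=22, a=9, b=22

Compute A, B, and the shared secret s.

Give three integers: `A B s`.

Answer: 27 10 16

Derivation:
A = 22^9 mod 31  (bits of 9 = 1001)
  bit 0 = 1: r = r^2 * 22 mod 31 = 1^2 * 22 = 1*22 = 22
  bit 1 = 0: r = r^2 mod 31 = 22^2 = 19
  bit 2 = 0: r = r^2 mod 31 = 19^2 = 20
  bit 3 = 1: r = r^2 * 22 mod 31 = 20^2 * 22 = 28*22 = 27
  -> A = 27
B = 22^22 mod 31  (bits of 22 = 10110)
  bit 0 = 1: r = r^2 * 22 mod 31 = 1^2 * 22 = 1*22 = 22
  bit 1 = 0: r = r^2 mod 31 = 22^2 = 19
  bit 2 = 1: r = r^2 * 22 mod 31 = 19^2 * 22 = 20*22 = 6
  bit 3 = 1: r = r^2 * 22 mod 31 = 6^2 * 22 = 5*22 = 17
  bit 4 = 0: r = r^2 mod 31 = 17^2 = 10
  -> B = 10
s = B^a = 10^9 mod 31  (bits of 9 = 1001)
  bit 0 = 1: r = r^2 * 10 mod 31 = 1^2 * 10 = 1*10 = 10
  bit 1 = 0: r = r^2 mod 31 = 10^2 = 7
  bit 2 = 0: r = r^2 mod 31 = 7^2 = 18
  bit 3 = 1: r = r^2 * 10 mod 31 = 18^2 * 10 = 14*10 = 16
  -> s = B^a = 16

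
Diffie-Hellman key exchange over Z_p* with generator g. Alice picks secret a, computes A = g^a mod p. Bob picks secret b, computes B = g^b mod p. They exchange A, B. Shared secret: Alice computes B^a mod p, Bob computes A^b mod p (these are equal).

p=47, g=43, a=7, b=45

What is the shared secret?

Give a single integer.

Answer: 5

Derivation:
A = 43^7 mod 47  (bits of 7 = 111)
  bit 0 = 1: r = r^2 * 43 mod 47 = 1^2 * 43 = 1*43 = 43
  bit 1 = 1: r = r^2 * 43 mod 47 = 43^2 * 43 = 16*43 = 30
  bit 2 = 1: r = r^2 * 43 mod 47 = 30^2 * 43 = 7*43 = 19
  -> A = 19
B = 43^45 mod 47  (bits of 45 = 101101)
  bit 0 = 1: r = r^2 * 43 mod 47 = 1^2 * 43 = 1*43 = 43
  bit 1 = 0: r = r^2 mod 47 = 43^2 = 16
  bit 2 = 1: r = r^2 * 43 mod 47 = 16^2 * 43 = 21*43 = 10
  bit 3 = 1: r = r^2 * 43 mod 47 = 10^2 * 43 = 6*43 = 23
  bit 4 = 0: r = r^2 mod 47 = 23^2 = 12
  bit 5 = 1: r = r^2 * 43 mod 47 = 12^2 * 43 = 3*43 = 35
  -> B = 35
s = B^a = 35^7 mod 47  (bits of 7 = 111)
  bit 0 = 1: r = r^2 * 35 mod 47 = 1^2 * 35 = 1*35 = 35
  bit 1 = 1: r = r^2 * 35 mod 47 = 35^2 * 35 = 3*35 = 11
  bit 2 = 1: r = r^2 * 35 mod 47 = 11^2 * 35 = 27*35 = 5
  -> s = B^a = 5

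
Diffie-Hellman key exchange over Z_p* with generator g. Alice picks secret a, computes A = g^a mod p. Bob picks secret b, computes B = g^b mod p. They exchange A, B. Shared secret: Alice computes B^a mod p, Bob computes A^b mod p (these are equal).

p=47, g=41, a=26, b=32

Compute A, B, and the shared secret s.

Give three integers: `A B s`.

A = 41^26 mod 47  (bits of 26 = 11010)
  bit 0 = 1: r = r^2 * 41 mod 47 = 1^2 * 41 = 1*41 = 41
  bit 1 = 1: r = r^2 * 41 mod 47 = 41^2 * 41 = 36*41 = 19
  bit 2 = 0: r = r^2 mod 47 = 19^2 = 32
  bit 3 = 1: r = r^2 * 41 mod 47 = 32^2 * 41 = 37*41 = 13
  bit 4 = 0: r = r^2 mod 47 = 13^2 = 28
  -> A = 28
B = 41^32 mod 47  (bits of 32 = 100000)
  bit 0 = 1: r = r^2 * 41 mod 47 = 1^2 * 41 = 1*41 = 41
  bit 1 = 0: r = r^2 mod 47 = 41^2 = 36
  bit 2 = 0: r = r^2 mod 47 = 36^2 = 27
  bit 3 = 0: r = r^2 mod 47 = 27^2 = 24
  bit 4 = 0: r = r^2 mod 47 = 24^2 = 12
  bit 5 = 0: r = r^2 mod 47 = 12^2 = 3
  -> B = 3
s = B^a = 3^26 mod 47  (bits of 26 = 11010)
  bit 0 = 1: r = r^2 * 3 mod 47 = 1^2 * 3 = 1*3 = 3
  bit 1 = 1: r = r^2 * 3 mod 47 = 3^2 * 3 = 9*3 = 27
  bit 2 = 0: r = r^2 mod 47 = 27^2 = 24
  bit 3 = 1: r = r^2 * 3 mod 47 = 24^2 * 3 = 12*3 = 36
  bit 4 = 0: r = r^2 mod 47 = 36^2 = 27
  -> s = B^a = 27

Answer: 28 3 27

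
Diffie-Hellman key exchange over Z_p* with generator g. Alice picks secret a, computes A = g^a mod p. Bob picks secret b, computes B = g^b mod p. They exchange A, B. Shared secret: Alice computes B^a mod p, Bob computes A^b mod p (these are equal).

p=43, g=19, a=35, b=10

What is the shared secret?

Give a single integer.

A = 19^35 mod 43  (bits of 35 = 100011)
  bit 0 = 1: r = r^2 * 19 mod 43 = 1^2 * 19 = 1*19 = 19
  bit 1 = 0: r = r^2 mod 43 = 19^2 = 17
  bit 2 = 0: r = r^2 mod 43 = 17^2 = 31
  bit 3 = 0: r = r^2 mod 43 = 31^2 = 15
  bit 4 = 1: r = r^2 * 19 mod 43 = 15^2 * 19 = 10*19 = 18
  bit 5 = 1: r = r^2 * 19 mod 43 = 18^2 * 19 = 23*19 = 7
  -> A = 7
B = 19^10 mod 43  (bits of 10 = 1010)
  bit 0 = 1: r = r^2 * 19 mod 43 = 1^2 * 19 = 1*19 = 19
  bit 1 = 0: r = r^2 mod 43 = 19^2 = 17
  bit 2 = 1: r = r^2 * 19 mod 43 = 17^2 * 19 = 31*19 = 30
  bit 3 = 0: r = r^2 mod 43 = 30^2 = 40
  -> B = 40
s = B^a = 40^35 mod 43  (bits of 35 = 100011)
  bit 0 = 1: r = r^2 * 40 mod 43 = 1^2 * 40 = 1*40 = 40
  bit 1 = 0: r = r^2 mod 43 = 40^2 = 9
  bit 2 = 0: r = r^2 mod 43 = 9^2 = 38
  bit 3 = 0: r = r^2 mod 43 = 38^2 = 25
  bit 4 = 1: r = r^2 * 40 mod 43 = 25^2 * 40 = 23*40 = 17
  bit 5 = 1: r = r^2 * 40 mod 43 = 17^2 * 40 = 31*40 = 36
  -> s = B^a = 36

Answer: 36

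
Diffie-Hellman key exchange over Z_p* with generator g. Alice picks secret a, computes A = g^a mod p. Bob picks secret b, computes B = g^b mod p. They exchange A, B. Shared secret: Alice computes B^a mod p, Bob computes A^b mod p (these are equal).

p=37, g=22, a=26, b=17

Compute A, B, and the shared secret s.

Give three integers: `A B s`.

A = 22^26 mod 37  (bits of 26 = 11010)
  bit 0 = 1: r = r^2 * 22 mod 37 = 1^2 * 22 = 1*22 = 22
  bit 1 = 1: r = r^2 * 22 mod 37 = 22^2 * 22 = 3*22 = 29
  bit 2 = 0: r = r^2 mod 37 = 29^2 = 27
  bit 3 = 1: r = r^2 * 22 mod 37 = 27^2 * 22 = 26*22 = 17
  bit 4 = 0: r = r^2 mod 37 = 17^2 = 30
  -> A = 30
B = 22^17 mod 37  (bits of 17 = 10001)
  bit 0 = 1: r = r^2 * 22 mod 37 = 1^2 * 22 = 1*22 = 22
  bit 1 = 0: r = r^2 mod 37 = 22^2 = 3
  bit 2 = 0: r = r^2 mod 37 = 3^2 = 9
  bit 3 = 0: r = r^2 mod 37 = 9^2 = 7
  bit 4 = 1: r = r^2 * 22 mod 37 = 7^2 * 22 = 12*22 = 5
  -> B = 5
s = B^a = 5^26 mod 37  (bits of 26 = 11010)
  bit 0 = 1: r = r^2 * 5 mod 37 = 1^2 * 5 = 1*5 = 5
  bit 1 = 1: r = r^2 * 5 mod 37 = 5^2 * 5 = 25*5 = 14
  bit 2 = 0: r = r^2 mod 37 = 14^2 = 11
  bit 3 = 1: r = r^2 * 5 mod 37 = 11^2 * 5 = 10*5 = 13
  bit 4 = 0: r = r^2 mod 37 = 13^2 = 21
  -> s = B^a = 21

Answer: 30 5 21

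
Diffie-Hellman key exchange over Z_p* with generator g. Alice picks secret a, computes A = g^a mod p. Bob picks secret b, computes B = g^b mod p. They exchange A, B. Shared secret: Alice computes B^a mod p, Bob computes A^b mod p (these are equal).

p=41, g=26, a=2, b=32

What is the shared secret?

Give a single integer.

A = 26^2 mod 41  (bits of 2 = 10)
  bit 0 = 1: r = r^2 * 26 mod 41 = 1^2 * 26 = 1*26 = 26
  bit 1 = 0: r = r^2 mod 41 = 26^2 = 20
  -> A = 20
B = 26^32 mod 41  (bits of 32 = 100000)
  bit 0 = 1: r = r^2 * 26 mod 41 = 1^2 * 26 = 1*26 = 26
  bit 1 = 0: r = r^2 mod 41 = 26^2 = 20
  bit 2 = 0: r = r^2 mod 41 = 20^2 = 31
  bit 3 = 0: r = r^2 mod 41 = 31^2 = 18
  bit 4 = 0: r = r^2 mod 41 = 18^2 = 37
  bit 5 = 0: r = r^2 mod 41 = 37^2 = 16
  -> B = 16
s = B^a = 16^2 mod 41  (bits of 2 = 10)
  bit 0 = 1: r = r^2 * 16 mod 41 = 1^2 * 16 = 1*16 = 16
  bit 1 = 0: r = r^2 mod 41 = 16^2 = 10
  -> s = B^a = 10

Answer: 10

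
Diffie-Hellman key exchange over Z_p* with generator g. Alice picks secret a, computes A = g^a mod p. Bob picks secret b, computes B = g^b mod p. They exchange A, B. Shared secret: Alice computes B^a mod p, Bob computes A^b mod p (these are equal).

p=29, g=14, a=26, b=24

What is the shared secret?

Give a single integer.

A = 14^26 mod 29  (bits of 26 = 11010)
  bit 0 = 1: r = r^2 * 14 mod 29 = 1^2 * 14 = 1*14 = 14
  bit 1 = 1: r = r^2 * 14 mod 29 = 14^2 * 14 = 22*14 = 18
  bit 2 = 0: r = r^2 mod 29 = 18^2 = 5
  bit 3 = 1: r = r^2 * 14 mod 29 = 5^2 * 14 = 25*14 = 2
  bit 4 = 0: r = r^2 mod 29 = 2^2 = 4
  -> A = 4
B = 14^24 mod 29  (bits of 24 = 11000)
  bit 0 = 1: r = r^2 * 14 mod 29 = 1^2 * 14 = 1*14 = 14
  bit 1 = 1: r = r^2 * 14 mod 29 = 14^2 * 14 = 22*14 = 18
  bit 2 = 0: r = r^2 mod 29 = 18^2 = 5
  bit 3 = 0: r = r^2 mod 29 = 5^2 = 25
  bit 4 = 0: r = r^2 mod 29 = 25^2 = 16
  -> B = 16
s = B^a = 16^26 mod 29  (bits of 26 = 11010)
  bit 0 = 1: r = r^2 * 16 mod 29 = 1^2 * 16 = 1*16 = 16
  bit 1 = 1: r = r^2 * 16 mod 29 = 16^2 * 16 = 24*16 = 7
  bit 2 = 0: r = r^2 mod 29 = 7^2 = 20
  bit 3 = 1: r = r^2 * 16 mod 29 = 20^2 * 16 = 23*16 = 20
  bit 4 = 0: r = r^2 mod 29 = 20^2 = 23
  -> s = B^a = 23

Answer: 23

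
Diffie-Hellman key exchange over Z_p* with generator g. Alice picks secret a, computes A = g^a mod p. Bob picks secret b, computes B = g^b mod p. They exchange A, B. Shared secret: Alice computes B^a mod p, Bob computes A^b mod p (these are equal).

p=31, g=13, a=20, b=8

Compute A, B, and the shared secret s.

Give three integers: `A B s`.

A = 13^20 mod 31  (bits of 20 = 10100)
  bit 0 = 1: r = r^2 * 13 mod 31 = 1^2 * 13 = 1*13 = 13
  bit 1 = 0: r = r^2 mod 31 = 13^2 = 14
  bit 2 = 1: r = r^2 * 13 mod 31 = 14^2 * 13 = 10*13 = 6
  bit 3 = 0: r = r^2 mod 31 = 6^2 = 5
  bit 4 = 0: r = r^2 mod 31 = 5^2 = 25
  -> A = 25
B = 13^8 mod 31  (bits of 8 = 1000)
  bit 0 = 1: r = r^2 * 13 mod 31 = 1^2 * 13 = 1*13 = 13
  bit 1 = 0: r = r^2 mod 31 = 13^2 = 14
  bit 2 = 0: r = r^2 mod 31 = 14^2 = 10
  bit 3 = 0: r = r^2 mod 31 = 10^2 = 7
  -> B = 7
s = B^a = 7^20 mod 31  (bits of 20 = 10100)
  bit 0 = 1: r = r^2 * 7 mod 31 = 1^2 * 7 = 1*7 = 7
  bit 1 = 0: r = r^2 mod 31 = 7^2 = 18
  bit 2 = 1: r = r^2 * 7 mod 31 = 18^2 * 7 = 14*7 = 5
  bit 3 = 0: r = r^2 mod 31 = 5^2 = 25
  bit 4 = 0: r = r^2 mod 31 = 25^2 = 5
  -> s = B^a = 5

Answer: 25 7 5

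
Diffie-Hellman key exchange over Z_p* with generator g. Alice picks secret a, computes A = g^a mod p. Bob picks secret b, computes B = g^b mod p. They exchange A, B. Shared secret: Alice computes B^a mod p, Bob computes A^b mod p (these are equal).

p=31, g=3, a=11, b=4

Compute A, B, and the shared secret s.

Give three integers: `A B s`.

Answer: 13 19 10

Derivation:
A = 3^11 mod 31  (bits of 11 = 1011)
  bit 0 = 1: r = r^2 * 3 mod 31 = 1^2 * 3 = 1*3 = 3
  bit 1 = 0: r = r^2 mod 31 = 3^2 = 9
  bit 2 = 1: r = r^2 * 3 mod 31 = 9^2 * 3 = 19*3 = 26
  bit 3 = 1: r = r^2 * 3 mod 31 = 26^2 * 3 = 25*3 = 13
  -> A = 13
B = 3^4 mod 31  (bits of 4 = 100)
  bit 0 = 1: r = r^2 * 3 mod 31 = 1^2 * 3 = 1*3 = 3
  bit 1 = 0: r = r^2 mod 31 = 3^2 = 9
  bit 2 = 0: r = r^2 mod 31 = 9^2 = 19
  -> B = 19
s = B^a = 19^11 mod 31  (bits of 11 = 1011)
  bit 0 = 1: r = r^2 * 19 mod 31 = 1^2 * 19 = 1*19 = 19
  bit 1 = 0: r = r^2 mod 31 = 19^2 = 20
  bit 2 = 1: r = r^2 * 19 mod 31 = 20^2 * 19 = 28*19 = 5
  bit 3 = 1: r = r^2 * 19 mod 31 = 5^2 * 19 = 25*19 = 10
  -> s = B^a = 10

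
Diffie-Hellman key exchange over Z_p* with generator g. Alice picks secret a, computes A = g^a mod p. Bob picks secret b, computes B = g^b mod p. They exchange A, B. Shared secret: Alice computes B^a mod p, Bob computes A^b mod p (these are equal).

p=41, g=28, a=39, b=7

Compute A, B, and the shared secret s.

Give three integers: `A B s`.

Answer: 22 15 11

Derivation:
A = 28^39 mod 41  (bits of 39 = 100111)
  bit 0 = 1: r = r^2 * 28 mod 41 = 1^2 * 28 = 1*28 = 28
  bit 1 = 0: r = r^2 mod 41 = 28^2 = 5
  bit 2 = 0: r = r^2 mod 41 = 5^2 = 25
  bit 3 = 1: r = r^2 * 28 mod 41 = 25^2 * 28 = 10*28 = 34
  bit 4 = 1: r = r^2 * 28 mod 41 = 34^2 * 28 = 8*28 = 19
  bit 5 = 1: r = r^2 * 28 mod 41 = 19^2 * 28 = 33*28 = 22
  -> A = 22
B = 28^7 mod 41  (bits of 7 = 111)
  bit 0 = 1: r = r^2 * 28 mod 41 = 1^2 * 28 = 1*28 = 28
  bit 1 = 1: r = r^2 * 28 mod 41 = 28^2 * 28 = 5*28 = 17
  bit 2 = 1: r = r^2 * 28 mod 41 = 17^2 * 28 = 2*28 = 15
  -> B = 15
s = B^a = 15^39 mod 41  (bits of 39 = 100111)
  bit 0 = 1: r = r^2 * 15 mod 41 = 1^2 * 15 = 1*15 = 15
  bit 1 = 0: r = r^2 mod 41 = 15^2 = 20
  bit 2 = 0: r = r^2 mod 41 = 20^2 = 31
  bit 3 = 1: r = r^2 * 15 mod 41 = 31^2 * 15 = 18*15 = 24
  bit 4 = 1: r = r^2 * 15 mod 41 = 24^2 * 15 = 2*15 = 30
  bit 5 = 1: r = r^2 * 15 mod 41 = 30^2 * 15 = 39*15 = 11
  -> s = B^a = 11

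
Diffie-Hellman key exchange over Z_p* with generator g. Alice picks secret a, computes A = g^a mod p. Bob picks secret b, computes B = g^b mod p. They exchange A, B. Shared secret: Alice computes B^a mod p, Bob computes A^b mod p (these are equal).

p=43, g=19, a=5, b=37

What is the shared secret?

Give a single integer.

Answer: 18

Derivation:
A = 19^5 mod 43  (bits of 5 = 101)
  bit 0 = 1: r = r^2 * 19 mod 43 = 1^2 * 19 = 1*19 = 19
  bit 1 = 0: r = r^2 mod 43 = 19^2 = 17
  bit 2 = 1: r = r^2 * 19 mod 43 = 17^2 * 19 = 31*19 = 30
  -> A = 30
B = 19^37 mod 43  (bits of 37 = 100101)
  bit 0 = 1: r = r^2 * 19 mod 43 = 1^2 * 19 = 1*19 = 19
  bit 1 = 0: r = r^2 mod 43 = 19^2 = 17
  bit 2 = 0: r = r^2 mod 43 = 17^2 = 31
  bit 3 = 1: r = r^2 * 19 mod 43 = 31^2 * 19 = 15*19 = 27
  bit 4 = 0: r = r^2 mod 43 = 27^2 = 41
  bit 5 = 1: r = r^2 * 19 mod 43 = 41^2 * 19 = 4*19 = 33
  -> B = 33
s = B^a = 33^5 mod 43  (bits of 5 = 101)
  bit 0 = 1: r = r^2 * 33 mod 43 = 1^2 * 33 = 1*33 = 33
  bit 1 = 0: r = r^2 mod 43 = 33^2 = 14
  bit 2 = 1: r = r^2 * 33 mod 43 = 14^2 * 33 = 24*33 = 18
  -> s = B^a = 18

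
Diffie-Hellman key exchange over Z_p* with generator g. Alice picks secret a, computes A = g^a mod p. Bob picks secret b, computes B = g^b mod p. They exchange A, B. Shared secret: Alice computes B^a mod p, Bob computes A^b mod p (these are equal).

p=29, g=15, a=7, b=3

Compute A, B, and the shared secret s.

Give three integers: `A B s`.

Answer: 17 11 12

Derivation:
A = 15^7 mod 29  (bits of 7 = 111)
  bit 0 = 1: r = r^2 * 15 mod 29 = 1^2 * 15 = 1*15 = 15
  bit 1 = 1: r = r^2 * 15 mod 29 = 15^2 * 15 = 22*15 = 11
  bit 2 = 1: r = r^2 * 15 mod 29 = 11^2 * 15 = 5*15 = 17
  -> A = 17
B = 15^3 mod 29  (bits of 3 = 11)
  bit 0 = 1: r = r^2 * 15 mod 29 = 1^2 * 15 = 1*15 = 15
  bit 1 = 1: r = r^2 * 15 mod 29 = 15^2 * 15 = 22*15 = 11
  -> B = 11
s = B^a = 11^7 mod 29  (bits of 7 = 111)
  bit 0 = 1: r = r^2 * 11 mod 29 = 1^2 * 11 = 1*11 = 11
  bit 1 = 1: r = r^2 * 11 mod 29 = 11^2 * 11 = 5*11 = 26
  bit 2 = 1: r = r^2 * 11 mod 29 = 26^2 * 11 = 9*11 = 12
  -> s = B^a = 12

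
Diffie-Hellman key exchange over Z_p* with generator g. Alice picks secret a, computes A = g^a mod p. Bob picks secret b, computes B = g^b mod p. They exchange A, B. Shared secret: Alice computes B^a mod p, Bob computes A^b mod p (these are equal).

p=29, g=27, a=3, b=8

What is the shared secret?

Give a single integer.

Answer: 20

Derivation:
A = 27^3 mod 29  (bits of 3 = 11)
  bit 0 = 1: r = r^2 * 27 mod 29 = 1^2 * 27 = 1*27 = 27
  bit 1 = 1: r = r^2 * 27 mod 29 = 27^2 * 27 = 4*27 = 21
  -> A = 21
B = 27^8 mod 29  (bits of 8 = 1000)
  bit 0 = 1: r = r^2 * 27 mod 29 = 1^2 * 27 = 1*27 = 27
  bit 1 = 0: r = r^2 mod 29 = 27^2 = 4
  bit 2 = 0: r = r^2 mod 29 = 4^2 = 16
  bit 3 = 0: r = r^2 mod 29 = 16^2 = 24
  -> B = 24
s = B^a = 24^3 mod 29  (bits of 3 = 11)
  bit 0 = 1: r = r^2 * 24 mod 29 = 1^2 * 24 = 1*24 = 24
  bit 1 = 1: r = r^2 * 24 mod 29 = 24^2 * 24 = 25*24 = 20
  -> s = B^a = 20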